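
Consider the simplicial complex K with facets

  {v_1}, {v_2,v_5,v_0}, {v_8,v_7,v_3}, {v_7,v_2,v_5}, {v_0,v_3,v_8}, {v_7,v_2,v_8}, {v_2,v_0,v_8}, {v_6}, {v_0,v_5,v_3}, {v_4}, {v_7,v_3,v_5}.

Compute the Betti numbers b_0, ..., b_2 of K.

Order the vertices as v_0 < v_1 < v_2 < v_3 < v_4 < v_5 < v_6 < v_7 < v_8. Listing each simplex with vertices in this order, K has dimension 2 with simplices:

  0-simplices (9): [v_0], [v_1], [v_2], [v_3], [v_4], [v_5], [v_6], [v_7], [v_8]
  1-simplices (12): [v_0,v_2], [v_0,v_3], [v_0,v_5], [v_0,v_8], [v_2,v_5], [v_2,v_7], [v_2,v_8], [v_3,v_5], [v_3,v_7], [v_3,v_8], [v_5,v_7], [v_7,v_8]
  2-simplices (8): [v_0,v_2,v_5], [v_0,v_2,v_8], [v_0,v_3,v_5], [v_0,v_3,v_8], [v_2,v_5,v_7], [v_2,v_7,v_8], [v_3,v_5,v_7], [v_3,v_7,v_8]

so the chain groups are C_0 ≅ Z^9, C_1 ≅ Z^12, C_2 ≅ Z^8.

The boundary map ∂_1: C_1 → C_0 is given by ∂[p,q] = [q] − [p]. For instance
  ∂[v_2,v_5] = [v_5] − [v_2].
The 9×12 boundary matrix has rank 5 and Smith normal form diag(1,1,1,1,1).

The boundary map ∂_2: C_2 → C_1 maps a triangle to the signed sum of its edges. For instance
  ∂[v_3,v_7,v_8] = [v_7,v_8] − [v_3,v_8] + [v_3,v_7],
  ∂[v_0,v_2,v_5] = [v_2,v_5] − [v_0,v_5] + [v_0,v_2].
This gives a 12×8 integer matrix of rank 7; reducing to Smith normal form yields diagonal entries (1,1,1,1,1,1,1).

From H_k ≅ ker(∂_k) / im(∂_{k+1}) we obtain:

  H_0: rank C_0 − rank ∂_1 = 9 − 5 = 4, and the invariant factors of ∂_1 are all 1, so H_0 ≅ Z^4.
  H_1: rank ker ∂_1 − rank ∂_2 = (12 − 5) − 7 = 0, and the invariant factors of ∂_2 are all 1, so H_1 ≅ 0.
  H_2: rank ker ∂_2 − rank ∂_3 = (8 − 7) − 0 = 1, and there is no ∂_3, so H_2 ≅ Z.

As a check, the Euler characteristic is 9 − 12 + 8 = 5, which agrees with 4 − 0 + 1 = 5.

Hence the Betti numbers are b_0 = 4, b_1 = 0, b_2 = 1.

b_0 = 4, b_1 = 0, b_2 = 1.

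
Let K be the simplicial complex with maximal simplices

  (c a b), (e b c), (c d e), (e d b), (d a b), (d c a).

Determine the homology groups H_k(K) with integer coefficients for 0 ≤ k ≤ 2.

H_0 = Z,  H_1 = 0,  H_2 = Z.

Order the vertices as a < b < c < d < e. Listing each simplex with vertices in this order, K has dimension 2 with simplices:

  0-simplices (5): a, b, c, d, e
  1-simplices (9): ab, ac, ad, bc, bd, be, cd, ce, de
  2-simplices (6): abc, abd, acd, bce, bde, cde

giving chain groups C_0 ≅ Z^5, C_1 ≅ Z^9, C_2 ≅ Z^6.

The boundary map ∂_1: C_1 → C_0 sends each edge [p,q] (with p < q) to q − p. For instance
  ∂bc = c − b.
The 5×9 boundary matrix has rank 4 and Smith normal form diag(1,1,1,1).

Boundary ∂_2: C_2 → C_1 maps a triangle to the signed sum of its edges. For instance
  ∂acd = cd − ad + ac,
  ∂cde = de − ce + cd.
The resulting 9×6 matrix has rank 5, and its Smith normal form has invariant factors (1,1,1,1,1).

Now H_k = ker ∂_k / im ∂_{k+1}, so:

  H_0: rank C_0 − rank ∂_1 = 5 − 4 = 1, and the invariant factors of ∂_1 are all 1, so H_0 = Z.
  H_1: rank ker ∂_1 − rank ∂_2 = (9 − 4) − 5 = 0, and the invariant factors of ∂_2 are all 1, so H_1 = 0.
  H_2: rank ker ∂_2 − rank ∂_3 = (6 − 5) − 0 = 1, and there is no ∂_3, so H_2 = Z.

As a check, the Euler characteristic is 5 − 9 + 6 = 2, which agrees with 1 − 0 + 1 = 2.
(K is a triangulation of the 2-sphere S^2.)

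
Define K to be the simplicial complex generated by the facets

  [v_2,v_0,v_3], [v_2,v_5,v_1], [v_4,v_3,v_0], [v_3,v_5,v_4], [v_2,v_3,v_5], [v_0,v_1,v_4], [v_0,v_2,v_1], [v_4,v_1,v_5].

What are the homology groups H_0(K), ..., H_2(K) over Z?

Fix the vertex order v_0 < v_1 < v_2 < v_3 < v_4 < v_5 and write every simplex with vertices in increasing order. Then dim K = 2 and the simplices of K are:

  0-simplices (6): [v_0], [v_1], [v_2], [v_3], [v_4], [v_5]
  1-simplices (12): [v_0,v_1], [v_0,v_2], [v_0,v_3], [v_0,v_4], [v_1,v_2], [v_1,v_4], [v_1,v_5], [v_2,v_3], [v_2,v_5], [v_3,v_4], [v_3,v_5], [v_4,v_5]
  2-simplices (8): [v_0,v_1,v_2], [v_0,v_1,v_4], [v_0,v_2,v_3], [v_0,v_3,v_4], [v_1,v_2,v_5], [v_1,v_4,v_5], [v_2,v_3,v_5], [v_3,v_4,v_5]

so the chain groups are C_0 ≅ Z^6, C_1 ≅ Z^12, C_2 ≅ Z^8.

The boundary map ∂_1: C_1 → C_0 is given by ∂[p,q] = [q] − [p].
The 6×12 boundary matrix has rank 5 and Smith normal form diag(1,1,1,1,1).

Boundary ∂_2: C_2 → C_1 sends each 2-simplex [p,q,r] to [q,r] − [p,r] + [p,q]. For instance
  ∂[v_0,v_1,v_2] = [v_1,v_2] − [v_0,v_2] + [v_0,v_1],
  ∂[v_0,v_2,v_3] = [v_2,v_3] − [v_0,v_3] + [v_0,v_2].
The 12×8 boundary matrix has rank 7 and Smith normal form diag(1,1,1,1,1,1,1).

Now H_k = ker ∂_k / im ∂_{k+1}, so:

  H_0: rank C_0 − rank ∂_1 = 6 − 5 = 1, and the invariant factors of ∂_1 are all 1, so H_0 = Z.
  H_1: rank ker ∂_1 − rank ∂_2 = (12 − 5) − 7 = 0, and the invariant factors of ∂_2 are all 1, so H_1 = 0.
  H_2: rank ker ∂_2 − rank ∂_3 = (8 − 7) − 0 = 1, and there is no ∂_3, so H_2 = Z.

H_0 ≅ Z,  H_1 = 0,  H_2 ≅ Z.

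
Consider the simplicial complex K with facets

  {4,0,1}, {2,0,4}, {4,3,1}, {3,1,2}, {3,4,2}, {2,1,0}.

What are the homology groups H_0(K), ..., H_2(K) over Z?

H_0 ≅ Z,  H_1 = 0,  H_2 ≅ Z.

Fix the vertex order 0 < 1 < 2 < 3 < 4 and write every simplex with vertices in increasing order. Then dim K = 2 and the simplices of K are:

  0-simplices (5): [0], [1], [2], [3], [4]
  1-simplices (9): [0,1], [0,2], [0,4], [1,2], [1,3], [1,4], [2,3], [2,4], [3,4]
  2-simplices (6): [0,1,2], [0,1,4], [0,2,4], [1,2,3], [1,3,4], [2,3,4]

giving chain groups C_0 ≅ Z^5, C_1 ≅ Z^9, C_2 ≅ Z^6.

∂_1: C_1 → C_0 is given by ∂[p,q] = [q] − [p].
As a 5×9 matrix over Z this has rank 4, with invariant factors (1,1,1,1).

∂_2: C_2 → C_1 acts by ∂[p,q,r] = [q,r] − [p,r] + [p,q]. For instance
  ∂[0,1,2] = [1,2] − [0,2] + [0,1],
  ∂[1,2,3] = [2,3] − [1,3] + [1,2].
As a 9×6 matrix over Z this has rank 5, with invariant factors (1,1,1,1,1).

From H_k ≅ ker(∂_k) / im(∂_{k+1}) we obtain:

  H_0: rank C_0 − rank ∂_1 = 5 − 4 = 1, and the invariant factors of ∂_1 are all 1, so H_0 ≅ Z.
  H_1: rank ker ∂_1 − rank ∂_2 = (9 − 4) − 5 = 0, and the invariant factors of ∂_2 are all 1, so H_1 ≅ 0.
  H_2: rank ker ∂_2 − rank ∂_3 = (6 − 5) − 0 = 1, and there is no ∂_3, so H_2 ≅ Z.

As a check, the Euler characteristic is 5 − 9 + 6 = 2, which agrees with 1 − 0 + 1 = 2.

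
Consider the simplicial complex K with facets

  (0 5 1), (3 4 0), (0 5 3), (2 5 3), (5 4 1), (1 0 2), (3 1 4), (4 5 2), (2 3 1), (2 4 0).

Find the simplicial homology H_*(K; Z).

Take the total order 0 < 1 < 2 < 3 < 4 < 5 on the vertex set. Then K (dimension 2) consists of the simplices:

  0-simplices (6): [0], [1], [2], [3], [4], [5]
  1-simplices (15): [0,1], [0,2], [0,3], [0,4], [0,5], [1,2], [1,3], [1,4], [1,5], [2,3], [2,4], [2,5], [3,4], [3,5], [4,5]
  2-simplices (10): [0,1,2], [0,1,5], [0,2,4], [0,3,4], [0,3,5], [1,2,3], [1,3,4], [1,4,5], [2,3,5], [2,4,5]

giving chain groups C_0 ≅ Z^6, C_1 ≅ Z^15, C_2 ≅ Z^10.

The boundary map ∂_1: C_1 → C_0 sends each edge [p,q] (with p < q) to q − p. For instance
  ∂[0,4] = [4] − [0].
The resulting 6×15 matrix has rank 5, and its Smith normal form has invariant factors (1,1,1,1,1).

The boundary map ∂_2: C_2 → C_1 acts by ∂[p,q,r] = [q,r] − [p,r] + [p,q]. For instance
  ∂[0,1,5] = [1,5] − [0,5] + [0,1],
  ∂[0,1,2] = [1,2] − [0,2] + [0,1].
The 15×10 boundary matrix has rank 10 and Smith normal form diag(1,1,1,1,1,1,1,1,1,2).

Now H_k = ker ∂_k / im ∂_{k+1}, so:

  H_0: rank C_0 − rank ∂_1 = 6 − 5 = 1, and the invariant factors of ∂_1 are all 1, so H_0 ≅ Z.
  H_1: rank ker ∂_1 − rank ∂_2 = (15 − 5) − 10 = 0, and ∂_2 has invariant factor 2 > 1, so H_1 ≅ Z/2Z.
  H_2: rank ker ∂_2 − rank ∂_3 = (10 − 10) − 0 = 0, and there is no ∂_3, so H_2 ≅ 0.

(K is a triangulation of the real projective plane RP^2.)

H_0 = Z,  H_1 = Z/2Z,  H_2 = 0.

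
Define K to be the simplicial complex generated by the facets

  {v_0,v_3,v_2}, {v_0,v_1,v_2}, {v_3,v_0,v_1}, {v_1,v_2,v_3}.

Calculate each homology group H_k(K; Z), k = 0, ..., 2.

Take the total order v_0 < v_1 < v_2 < v_3 on the vertex set. Then K (dimension 2) consists of the simplices:

  0-simplices (4): [v_0], [v_1], [v_2], [v_3]
  1-simplices (6): [v_0,v_1], [v_0,v_2], [v_0,v_3], [v_1,v_2], [v_1,v_3], [v_2,v_3]
  2-simplices (4): [v_0,v_1,v_2], [v_0,v_1,v_3], [v_0,v_2,v_3], [v_1,v_2,v_3]

giving chain groups C_0 ≅ Z^4, C_1 ≅ Z^6, C_2 ≅ Z^4.

Boundary ∂_1: C_1 → C_0 is given by ∂[p,q] = [q] − [p].
As a 4×6 matrix over Z this has rank 3, with invariant factors (1,1,1).

∂_2: C_2 → C_1 maps a triangle to the signed sum of its edges. For instance
  ∂[v_0,v_2,v_3] = [v_2,v_3] − [v_0,v_3] + [v_0,v_2],
  ∂[v_1,v_2,v_3] = [v_2,v_3] − [v_1,v_3] + [v_1,v_2].
As a 6×4 matrix over Z this has rank 3, with invariant factors (1,1,1).

Computing H_k = (kernel of ∂_k) / (image of ∂_{k+1}):

  H_0: rank C_0 − rank ∂_1 = 4 − 3 = 1, and the invariant factors of ∂_1 are all 1, so H_0 ≅ Z.
  H_1: rank ker ∂_1 − rank ∂_2 = (6 − 3) − 3 = 0, and the invariant factors of ∂_2 are all 1, so H_1 ≅ 0.
  H_2: rank ker ∂_2 − rank ∂_3 = (4 − 3) − 0 = 1, and there is no ∂_3, so H_2 ≅ Z.

H_0 ≅ Z,  H_1 = 0,  H_2 ≅ Z.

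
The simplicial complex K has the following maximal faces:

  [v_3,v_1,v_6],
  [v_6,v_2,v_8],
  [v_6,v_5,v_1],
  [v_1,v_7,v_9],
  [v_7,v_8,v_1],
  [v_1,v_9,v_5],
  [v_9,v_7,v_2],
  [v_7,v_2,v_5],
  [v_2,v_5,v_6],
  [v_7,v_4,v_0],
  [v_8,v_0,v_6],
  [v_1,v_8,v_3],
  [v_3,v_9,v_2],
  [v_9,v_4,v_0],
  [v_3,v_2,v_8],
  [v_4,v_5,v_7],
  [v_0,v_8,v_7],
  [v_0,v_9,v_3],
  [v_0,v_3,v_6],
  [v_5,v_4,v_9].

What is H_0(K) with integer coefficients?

We work with the vertex ordering v_0 < v_1 < v_2 < v_3 < v_4 < v_5 < v_6 < v_7 < v_8 < v_9. The simplices of K, each written with vertices in increasing order, are:

  0-simplices (10): [v_0], [v_1], [v_2], [v_3], [v_4], [v_5], [v_6], [v_7], [v_8], [v_9]
  1-simplices (30): (30 of them)
  2-simplices (20): (20 of them)

so the chain groups are C_0 ≅ Z^10, C_1 ≅ Z^30, C_2 ≅ Z^20.

∂_1: C_1 → C_0 maps an edge to its endpoints' difference, ∂[p,q] = q − p. For instance
  ∂[v_3,v_6] = [v_6] − [v_3].
This gives a 10×30 integer matrix of rank 9; reducing to Smith normal form yields diagonal entries (1,1,1,1,1,1,1,1,1).

∂_2: C_2 → C_1 acts by ∂[p,q,r] = [q,r] − [p,r] + [p,q]. For instance
  ∂[v_2,v_5,v_6] = [v_5,v_6] − [v_2,v_6] + [v_2,v_5],
  ∂[v_1,v_3,v_6] = [v_3,v_6] − [v_1,v_6] + [v_1,v_3].
As a 30×20 matrix over Z this has rank 20, with invariant factors (1,1,1,1,1,1,1,1,1,1,1,1,1,1,1,1,1,1,1,2).

Computing H_k = (kernel of ∂_k) / (image of ∂_{k+1}):

  H_0: rank C_0 − rank ∂_1 = 10 − 9 = 1, and the invariant factors of ∂_1 are all 1, so H_0 ≅ Z.

H_0 ≅ Z.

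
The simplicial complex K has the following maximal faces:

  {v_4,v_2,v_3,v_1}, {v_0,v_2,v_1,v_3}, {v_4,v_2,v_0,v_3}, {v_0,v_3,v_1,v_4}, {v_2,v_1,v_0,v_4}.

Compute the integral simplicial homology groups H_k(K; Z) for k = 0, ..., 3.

We work with the vertex ordering v_0 < v_1 < v_2 < v_3 < v_4. The simplices of K, each written with vertices in increasing order, are:

  0-simplices (5): [v_0], [v_1], [v_2], [v_3], [v_4]
  1-simplices (10): [v_0,v_1], [v_0,v_2], [v_0,v_3], [v_0,v_4], [v_1,v_2], [v_1,v_3], [v_1,v_4], [v_2,v_3], [v_2,v_4], [v_3,v_4]
  2-simplices (10): [v_0,v_1,v_2], [v_0,v_1,v_3], [v_0,v_1,v_4], [v_0,v_2,v_3], [v_0,v_2,v_4], [v_0,v_3,v_4], [v_1,v_2,v_3], [v_1,v_2,v_4], [v_1,v_3,v_4], [v_2,v_3,v_4]
  3-simplices (5): [v_0,v_1,v_2,v_3], [v_0,v_1,v_2,v_4], [v_0,v_1,v_3,v_4], [v_0,v_2,v_3,v_4], [v_1,v_2,v_3,v_4]

so the chain groups are C_0 ≅ Z^5, C_1 ≅ Z^10, C_2 ≅ Z^10, C_3 ≅ Z^5.

The boundary map ∂_1: C_1 → C_0 maps an edge to its endpoints' difference, ∂[p,q] = q − p.
As a 5×10 matrix over Z this has rank 4, with invariant factors (1,1,1,1).

The boundary map ∂_2: C_2 → C_1 acts by ∂[p,q,r] = [q,r] − [p,r] + [p,q]. For instance
  ∂[v_0,v_1,v_4] = [v_1,v_4] − [v_0,v_4] + [v_0,v_1],
  ∂[v_0,v_2,v_3] = [v_2,v_3] − [v_0,v_3] + [v_0,v_2].
This gives a 10×10 integer matrix of rank 6; reducing to Smith normal form yields diagonal entries (1,1,1,1,1,1).

∂_3: C_3 → C_2 sends each 3-simplex σ to the alternating sum Σ_i (−1)^i (σ with its i-th vertex removed). For instance
  ∂[v_0,v_1,v_3,v_4] = [v_1,v_3,v_4] − [v_0,v_3,v_4] + [v_0,v_1,v_4] − [v_0,v_1,v_3],
  ∂[v_0,v_1,v_2,v_3] = [v_1,v_2,v_3] − [v_0,v_2,v_3] + [v_0,v_1,v_3] − [v_0,v_1,v_2].
The 10×5 boundary matrix has rank 4 and Smith normal form diag(1,1,1,1).

Reading off H_k = ker ∂_k / im ∂_{k+1}:

  H_0: rank C_0 − rank ∂_1 = 5 − 4 = 1, and the invariant factors of ∂_1 are all 1, so H_0 ≅ Z.
  H_1: rank ker ∂_1 − rank ∂_2 = (10 − 4) − 6 = 0, and the invariant factors of ∂_2 are all 1, so H_1 ≅ 0.
  H_2: rank ker ∂_2 − rank ∂_3 = (10 − 6) − 4 = 0, and the invariant factors of ∂_3 are all 1, so H_2 ≅ 0.
  H_3: rank ker ∂_3 − rank ∂_4 = (5 − 4) − 0 = 1, and there is no ∂_4, so H_3 ≅ Z.

(K is a triangulation of the 3-sphere S^3.)

H_0 = Z,  H_1 = 0,  H_2 = 0,  H_3 = Z.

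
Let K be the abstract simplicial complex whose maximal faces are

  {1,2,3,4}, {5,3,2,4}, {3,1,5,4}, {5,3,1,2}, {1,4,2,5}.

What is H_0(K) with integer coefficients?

Take the total order 1 < 2 < 3 < 4 < 5 on the vertex set. Then K (dimension 3) consists of the simplices:

  0-simplices (5): [1], [2], [3], [4], [5]
  1-simplices (10): [1,2], [1,3], [1,4], [1,5], [2,3], [2,4], [2,5], [3,4], [3,5], [4,5]
  2-simplices (10): [1,2,3], [1,2,4], [1,2,5], [1,3,4], [1,3,5], [1,4,5], [2,3,4], [2,3,5], [2,4,5], [3,4,5]
  3-simplices (5): [1,2,3,4], [1,2,3,5], [1,2,4,5], [1,3,4,5], [2,3,4,5]

so the chain groups are C_0 ≅ Z^5, C_1 ≅ Z^10, C_2 ≅ Z^10, C_3 ≅ Z^5.

Boundary ∂_1: C_1 → C_0 sends each edge [p,q] (with p < q) to q − p. For instance
  ∂[2,4] = [4] − [2].
This gives a 5×10 integer matrix of rank 4; reducing to Smith normal form yields diagonal entries (1,1,1,1).

∂_2: C_2 → C_1 sends each 2-simplex [p,q,r] to [q,r] − [p,r] + [p,q]. For instance
  ∂[1,2,3] = [2,3] − [1,3] + [1,2],
  ∂[1,3,4] = [3,4] − [1,4] + [1,3].
The 10×10 boundary matrix has rank 6 and Smith normal form diag(1,1,1,1,1,1).

Boundary ∂_3: C_3 → C_2 sends each 3-simplex σ to the alternating sum Σ_i (−1)^i (σ with its i-th vertex removed). For instance
  ∂[1,2,3,4] = [2,3,4] − [1,3,4] + [1,2,4] − [1,2,3],
  ∂[1,2,3,5] = [2,3,5] − [1,3,5] + [1,2,5] − [1,2,3].
The resulting 10×5 matrix has rank 4, and its Smith normal form has invariant factors (1,1,1,1).

Reading off H_k = ker ∂_k / im ∂_{k+1}:

  H_0: rank C_0 − rank ∂_1 = 5 − 4 = 1, and the invariant factors of ∂_1 are all 1, so H_0 ≅ Z.

H_0 ≅ Z.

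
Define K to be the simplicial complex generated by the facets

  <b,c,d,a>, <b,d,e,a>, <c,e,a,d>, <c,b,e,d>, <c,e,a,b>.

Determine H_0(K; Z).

Take the total order a < b < c < d < e on the vertex set. Then K (dimension 3) consists of the simplices:

  0-simplices (5): a, b, c, d, e
  1-simplices (10): ab, ac, ad, ae, bc, bd, be, cd, ce, de
  2-simplices (10): abc, abd, abe, acd, ace, ade, bcd, bce, bde, cde
  3-simplices (5): abcd, abce, abde, acde, bcde

Hence C_0 ≅ Z^5, C_1 ≅ Z^10, C_2 ≅ Z^10, C_3 ≅ Z^5.

∂_1: C_1 → C_0 is given by ∂[p,q] = [q] − [p].
The resulting 5×10 matrix has rank 4, and its Smith normal form has invariant factors (1,1,1,1).

Boundary ∂_2: C_2 → C_1 acts by ∂[p,q,r] = [q,r] − [p,r] + [p,q]. For instance
  ∂abe = be − ae + ab,
  ∂ade = de − ae + ad.
The 10×10 boundary matrix has rank 6 and Smith normal form diag(1,1,1,1,1,1).

Boundary ∂_3: C_3 → C_2 sends each 3-simplex σ to the alternating sum Σ_i (−1)^i (σ with its i-th vertex removed). For instance
  ∂abce = bce − ace + abe − abc,
  ∂abcd = bcd − acd + abd − abc.
As a 10×5 matrix over Z this has rank 4, with invariant factors (1,1,1,1).

Computing H_k = (kernel of ∂_k) / (image of ∂_{k+1}):

  H_0: rank C_0 − rank ∂_1 = 5 − 4 = 1, and the invariant factors of ∂_1 are all 1, so H_0 = Z.

H_0 = Z.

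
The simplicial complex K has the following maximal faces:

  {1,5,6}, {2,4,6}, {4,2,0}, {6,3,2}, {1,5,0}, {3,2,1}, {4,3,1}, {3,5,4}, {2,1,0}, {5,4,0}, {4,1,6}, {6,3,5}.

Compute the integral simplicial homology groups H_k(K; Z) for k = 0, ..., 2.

H_0 = Z,  H_1 = Z/2,  H_2 = 0.

Order the vertices as 0 < 1 < 2 < 3 < 4 < 5 < 6. Listing each simplex with vertices in this order, K has dimension 2 with simplices:

  0-simplices (7): [0], [1], [2], [3], [4], [5], [6]
  1-simplices (18): [0,1], [0,2], [0,4], [0,5], [1,2], [1,3], [1,4], [1,5], [1,6], [2,3], [2,4], [2,6], [3,4], [3,5], [3,6], [4,5], [4,6], [5,6]
  2-simplices (12): [0,1,2], [0,1,5], [0,2,4], [0,4,5], [1,2,3], [1,3,4], [1,4,6], [1,5,6], [2,3,6], [2,4,6], [3,4,5], [3,5,6]

Hence C_0 ≅ Z^7, C_1 ≅ Z^18, C_2 ≅ Z^12.

The boundary map ∂_1: C_1 → C_0 sends each edge [p,q] (with p < q) to q − p. For instance
  ∂[3,5] = [5] − [3].
The resulting 7×18 matrix has rank 6, and its Smith normal form has invariant factors (1,1,1,1,1,1).

The boundary map ∂_2: C_2 → C_1 maps a triangle to the signed sum of its edges. For instance
  ∂[1,3,4] = [3,4] − [1,4] + [1,3],
  ∂[2,3,6] = [3,6] − [2,6] + [2,3].
This gives a 18×12 integer matrix of rank 12; reducing to Smith normal form yields diagonal entries (1,1,1,1,1,1,1,1,1,1,1,2).

Computing H_k = (kernel of ∂_k) / (image of ∂_{k+1}):

  H_0: rank C_0 − rank ∂_1 = 7 − 6 = 1, and the invariant factors of ∂_1 are all 1, so H_0 = Z.
  H_1: rank ker ∂_1 − rank ∂_2 = (18 − 6) − 12 = 0, and ∂_2 has invariant factor 2 > 1, so H_1 = Z/2.
  H_2: rank ker ∂_2 − rank ∂_3 = (12 − 12) − 0 = 0, and there is no ∂_3, so H_2 = 0.

As a check, the Euler characteristic is 7 − 18 + 12 = 1, which agrees with 1 − 0 + 0 = 1.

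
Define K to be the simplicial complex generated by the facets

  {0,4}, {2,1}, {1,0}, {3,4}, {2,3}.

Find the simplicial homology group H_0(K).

H_0 ≅ Z.

We work with the vertex ordering 0 < 1 < 2 < 3 < 4. The simplices of K, each written with vertices in increasing order, are:

  0-simplices (5): [0], [1], [2], [3], [4]
  1-simplices (5): [0,1], [0,4], [1,2], [2,3], [3,4]

so the chain groups are C_0 ≅ Z^5, C_1 ≅ Z^5.

∂_1: C_1 → C_0 maps an edge to its endpoints' difference, ∂[p,q] = q − p.
This gives a 5×5 integer matrix of rank 4; reducing to Smith normal form yields diagonal entries (1,1,1,1).

Computing H_k = (kernel of ∂_k) / (image of ∂_{k+1}):

  H_0: rank C_0 − rank ∂_1 = 5 − 4 = 1, and the invariant factors of ∂_1 are all 1, so H_0 = Z.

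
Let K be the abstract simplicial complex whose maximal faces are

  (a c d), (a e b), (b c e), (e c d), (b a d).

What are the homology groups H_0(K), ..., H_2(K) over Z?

H_0 ≅ Z,  H_1 ≅ Z,  H_2 = 0.

Order the vertices as a < b < c < d < e. Listing each simplex with vertices in this order, K has dimension 2 with simplices:

  0-simplices (5): a, b, c, d, e
  1-simplices (10): ab, ac, ad, ae, bc, bd, be, cd, ce, de
  2-simplices (5): abd, abe, acd, bce, cde

so the chain groups are C_0 ≅ Z^5, C_1 ≅ Z^10, C_2 ≅ Z^5.

The boundary map ∂_1: C_1 → C_0 sends each edge [p,q] (with p < q) to q − p. For instance
  ∂ab = b − a.
The 5×10 boundary matrix has rank 4 and Smith normal form diag(1,1,1,1).

∂_2: C_2 → C_1 sends each 2-simplex [p,q,r] to [q,r] − [p,r] + [p,q]. For instance
  ∂abe = be − ae + ab,
  ∂abd = bd − ad + ab.
This gives a 10×5 integer matrix of rank 5; reducing to Smith normal form yields diagonal entries (1,1,1,1,1).

From H_k ≅ ker(∂_k) / im(∂_{k+1}) we obtain:

  H_0: rank C_0 − rank ∂_1 = 5 − 4 = 1, and the invariant factors of ∂_1 are all 1, so H_0 = Z.
  H_1: rank ker ∂_1 − rank ∂_2 = (10 − 4) − 5 = 1, and the invariant factors of ∂_2 are all 1, so H_1 = Z.
  H_2: rank ker ∂_2 − rank ∂_3 = (5 − 5) − 0 = 0, and there is no ∂_3, so H_2 = 0.

As a check, the Euler characteristic is 5 − 10 + 5 = 0, which agrees with 1 − 1 + 0 = 0.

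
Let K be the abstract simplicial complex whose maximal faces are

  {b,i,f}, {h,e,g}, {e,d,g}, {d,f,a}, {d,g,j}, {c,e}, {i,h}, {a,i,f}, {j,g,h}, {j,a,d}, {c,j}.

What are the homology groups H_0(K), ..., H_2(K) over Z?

Order the vertices as a < b < c < d < e < f < g < h < i < j. Listing each simplex with vertices in this order, K has dimension 2 with simplices:

  0-simplices (10): a, b, c, d, e, f, g, h, i, j
  1-simplices (19): ad, af, ai, aj, bf, bi, ce, cj, de, df, dg, dj, eg, eh, fi, gh, gj, hi, hj
  2-simplices (8): adf, adj, afi, bfi, deg, dgj, egh, ghj

Hence C_0 ≅ Z^10, C_1 ≅ Z^19, C_2 ≅ Z^8.

∂_1: C_1 → C_0 is given by ∂[p,q] = [q] − [p].
This gives a 10×19 integer matrix of rank 9; reducing to Smith normal form yields diagonal entries (1,1,1,1,1,1,1,1,1).

The boundary map ∂_2: C_2 → C_1 maps a triangle to the signed sum of its edges. For instance
  ∂ghj = hj − gj + gh,
  ∂deg = eg − dg + de.
The resulting 19×8 matrix has rank 8, and its Smith normal form has invariant factors (1,1,1,1,1,1,1,1).

From H_k ≅ ker(∂_k) / im(∂_{k+1}) we obtain:

  H_0: rank C_0 − rank ∂_1 = 10 − 9 = 1, and the invariant factors of ∂_1 are all 1, so H_0 ≅ Z.
  H_1: rank ker ∂_1 − rank ∂_2 = (19 − 9) − 8 = 2, and the invariant factors of ∂_2 are all 1, so H_1 ≅ Z^2.
  H_2: rank ker ∂_2 − rank ∂_3 = (8 − 8) − 0 = 0, and there is no ∂_3, so H_2 ≅ 0.

H_0 ≅ Z,  H_1 ≅ Z^2,  H_2 = 0.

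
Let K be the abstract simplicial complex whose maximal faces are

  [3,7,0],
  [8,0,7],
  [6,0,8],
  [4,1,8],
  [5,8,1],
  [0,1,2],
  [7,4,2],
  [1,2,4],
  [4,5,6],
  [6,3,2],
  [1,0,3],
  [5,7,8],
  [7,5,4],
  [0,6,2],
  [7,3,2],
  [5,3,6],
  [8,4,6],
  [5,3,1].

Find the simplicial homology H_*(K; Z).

H_0 = Z,  H_1 = Z ⊕ Z/2Z,  H_2 = 0.

Take the total order 0 < 1 < 2 < 3 < 4 < 5 < 6 < 7 < 8 on the vertex set. Then K (dimension 2) consists of the simplices:

  0-simplices (9): [0], [1], [2], [3], [4], [5], [6], [7], [8]
  1-simplices (27): (27 of them)
  2-simplices (18): [0,1,2], [0,1,3], [0,2,6], [0,3,7], [0,6,8], [0,7,8], [1,2,4], [1,3,5], [1,4,8], [1,5,8], [2,3,6], [2,3,7], [2,4,7], [3,5,6], [4,5,6], [4,5,7], [4,6,8], [5,7,8]

giving chain groups C_0 ≅ Z^9, C_1 ≅ Z^27, C_2 ≅ Z^18.

Boundary ∂_1: C_1 → C_0 maps an edge to its endpoints' difference, ∂[p,q] = q − p.
The resulting 9×27 matrix has rank 8, and its Smith normal form has invariant factors (1,1,1,1,1,1,1,1).

Boundary ∂_2: C_2 → C_1 sends each 2-simplex [p,q,r] to [q,r] − [p,r] + [p,q]. For instance
  ∂[0,7,8] = [7,8] − [0,8] + [0,7],
  ∂[0,6,8] = [6,8] − [0,8] + [0,6].
As a 27×18 matrix over Z this has rank 18, with invariant factors (1,1,1,1,1,1,1,1,1,1,1,1,1,1,1,1,1,2).

Now H_k = ker ∂_k / im ∂_{k+1}, so:

  H_0: rank C_0 − rank ∂_1 = 9 − 8 = 1, and the invariant factors of ∂_1 are all 1, so H_0 ≅ Z.
  H_1: rank ker ∂_1 − rank ∂_2 = (27 − 8) − 18 = 1, and ∂_2 has invariant factor 2 > 1, so H_1 ≅ Z ⊕ Z/2Z.
  H_2: rank ker ∂_2 − rank ∂_3 = (18 − 18) − 0 = 0, and there is no ∂_3, so H_2 ≅ 0.

(K is a triangulation of the Klein bottle.)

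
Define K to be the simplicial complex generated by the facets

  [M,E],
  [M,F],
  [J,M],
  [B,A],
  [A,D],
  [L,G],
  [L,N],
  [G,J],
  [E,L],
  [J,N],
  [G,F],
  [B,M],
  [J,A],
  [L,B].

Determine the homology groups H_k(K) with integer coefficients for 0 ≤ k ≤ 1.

We work with the vertex ordering A < B < D < E < F < G < J < L < M < N. The simplices of K, each written with vertices in increasing order, are:

  0-simplices (10): A, B, D, E, F, G, J, L, M, N
  1-simplices (14): AB, AD, AJ, BL, BM, EL, EM, FG, FM, GJ, GL, JM, JN, LN

Hence C_0 ≅ Z^10, C_1 ≅ Z^14.

Boundary ∂_1: C_1 → C_0 is given by ∂[p,q] = [q] − [p].
This gives a 10×14 integer matrix of rank 9; reducing to Smith normal form yields diagonal entries (1,1,1,1,1,1,1,1,1).

Now H_k = ker ∂_k / im ∂_{k+1}, so:

  H_0: rank C_0 − rank ∂_1 = 10 − 9 = 1, and the invariant factors of ∂_1 are all 1, so H_0 ≅ Z.
  H_1: rank ker ∂_1 − rank ∂_2 = (14 − 9) − 0 = 5, and there is no ∂_2, so H_1 ≅ Z^5.

H_0 ≅ Z,  H_1 ≅ Z^5.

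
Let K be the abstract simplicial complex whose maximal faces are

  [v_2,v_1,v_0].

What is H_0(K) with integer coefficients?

H_0 = Z.

Take the total order v_0 < v_1 < v_2 on the vertex set. Then K (dimension 2) consists of the simplices:

  0-simplices (3): [v_0], [v_1], [v_2]
  1-simplices (3): [v_0,v_1], [v_0,v_2], [v_1,v_2]
  2-simplices (1): [v_0,v_1,v_2]

giving chain groups C_0 ≅ Z^3, C_1 ≅ Z^3, C_2 ≅ Z^1.

Boundary ∂_1: C_1 → C_0 sends each edge [p,q] (with p < q) to q − p.
This gives a 3×3 integer matrix of rank 2; reducing to Smith normal form yields diagonal entries (1,1).

∂_2: C_2 → C_1 acts by ∂[p,q,r] = [q,r] − [p,r] + [p,q]. For instance
  ∂[v_0,v_1,v_2] = [v_1,v_2] − [v_0,v_2] + [v_0,v_1].
This gives a 3×1 integer matrix of rank 1; reducing to Smith normal form yields diagonal entries (1).

Reading off H_k = ker ∂_k / im ∂_{k+1}:

  H_0: rank C_0 − rank ∂_1 = 3 − 2 = 1, and the invariant factors of ∂_1 are all 1, so H_0 ≅ Z.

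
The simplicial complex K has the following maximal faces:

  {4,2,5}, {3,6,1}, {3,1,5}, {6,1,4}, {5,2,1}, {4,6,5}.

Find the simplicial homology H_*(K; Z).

H_0 = Z,  H_1 = Z,  H_2 = 0.

K has 6 vertices, 12 edges, 6 triangles.
rank ∂_0 = 0, rank ∂_1 = 5 ⇒ b_0 = 6 − 0 − 5 = 1; all invariant factors of ∂_1 are 1 so no torsion. So H_0 ≅ Z.
rank ∂_1 = 5, rank ∂_2 = 6 ⇒ b_1 = 12 − 5 − 6 = 1; all invariant factors of ∂_2 are 1 so no torsion. So H_1 ≅ Z.
rank ∂_2 = 6, rank ∂_3 = 0 ⇒ b_2 = 6 − 6 − 0 = 0. So H_2 ≅ 0.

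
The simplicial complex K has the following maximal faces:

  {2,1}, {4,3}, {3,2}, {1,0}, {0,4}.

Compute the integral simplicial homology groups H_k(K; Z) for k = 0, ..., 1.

H_0 = Z,  H_1 = Z.

K has 5 vertices, 5 edges.
rank ∂_0 = 0, rank ∂_1 = 4 ⇒ b_0 = 5 − 0 − 4 = 1; all invariant factors of ∂_1 are 1 so no torsion. So H_0 = Z.
rank ∂_1 = 4, rank ∂_2 = 0 ⇒ b_1 = 5 − 4 − 0 = 1. So H_1 = Z.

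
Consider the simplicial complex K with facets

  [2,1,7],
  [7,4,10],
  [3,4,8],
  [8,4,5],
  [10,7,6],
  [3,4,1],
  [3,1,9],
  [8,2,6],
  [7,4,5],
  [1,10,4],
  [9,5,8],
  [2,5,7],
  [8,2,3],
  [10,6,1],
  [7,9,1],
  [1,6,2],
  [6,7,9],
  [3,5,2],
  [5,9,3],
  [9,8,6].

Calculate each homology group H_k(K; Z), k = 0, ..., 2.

H_0 = Z,  H_1 = Z × Z/2,  H_2 = 0.

Order the vertices as 1 < 2 < 3 < 4 < 5 < 6 < 7 < 8 < 9 < 10. Listing each simplex with vertices in this order, K has dimension 2 with simplices:

  0-simplices (10): [1], [2], [3], [4], [5], [6], [7], [8], [9], [10]
  1-simplices (30): (30 of them)
  2-simplices (20): (20 of them)

giving chain groups C_0 ≅ Z^10, C_1 ≅ Z^30, C_2 ≅ Z^20.

Boundary ∂_1: C_1 → C_0 maps an edge to its endpoints' difference, ∂[p,q] = q − p.
As a 10×30 matrix over Z this has rank 9, with invariant factors (1,1,1,1,1,1,1,1,1).

∂_2: C_2 → C_1 sends each 2-simplex [p,q,r] to [q,r] − [p,r] + [p,q]. For instance
  ∂[1,7,9] = [7,9] − [1,9] + [1,7],
  ∂[2,6,8] = [6,8] − [2,8] + [2,6].
This gives a 30×20 integer matrix of rank 20; reducing to Smith normal form yields diagonal entries (1,1,1,1,1,1,1,1,1,1,1,1,1,1,1,1,1,1,1,2).

Now H_k = ker ∂_k / im ∂_{k+1}, so:

  H_0: rank C_0 − rank ∂_1 = 10 − 9 = 1, and the invariant factors of ∂_1 are all 1, so H_0 = Z.
  H_1: rank ker ∂_1 − rank ∂_2 = (30 − 9) − 20 = 1, and ∂_2 has invariant factor 2 > 1, so H_1 = Z × Z/2.
  H_2: rank ker ∂_2 − rank ∂_3 = (20 − 20) − 0 = 0, and there is no ∂_3, so H_2 = 0.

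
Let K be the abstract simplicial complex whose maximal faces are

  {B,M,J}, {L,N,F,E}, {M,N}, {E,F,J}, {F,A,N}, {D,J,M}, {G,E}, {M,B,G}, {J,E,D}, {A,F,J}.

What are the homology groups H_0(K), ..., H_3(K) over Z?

We work with the vertex ordering A < B < D < E < F < G < J < L < M < N. The simplices of K, each written with vertices in increasing order, are:

  0-simplices (10): A, B, D, E, F, G, J, L, M, N
  1-simplices (21): AF, AJ, AN, BG, BJ, BM, DE, DJ, DM, EF, EG, EJ, EL, EN, FJ, FL, FN, GM, JM, LN, MN
  2-simplices (11): AFJ, AFN, BGM, BJM, DEJ, DJM, EFJ, EFL, EFN, ELN, FLN
  3-simplices (1): EFLN

Hence C_0 ≅ Z^10, C_1 ≅ Z^21, C_2 ≅ Z^11, C_3 ≅ Z^1.

∂_1: C_1 → C_0 maps an edge to its endpoints' difference, ∂[p,q] = q − p. For instance
  ∂EL = L − E.
This gives a 10×21 integer matrix of rank 9; reducing to Smith normal form yields diagonal entries (1,1,1,1,1,1,1,1,1).

The boundary map ∂_2: C_2 → C_1 acts by ∂[p,q,r] = [q,r] − [p,r] + [p,q]. For instance
  ∂FLN = LN − FN + FL,
  ∂EFJ = FJ − EJ + EF.
The resulting 21×11 matrix has rank 10, and its Smith normal form has invariant factors (1,1,1,1,1,1,1,1,1,1).

The boundary map ∂_3: C_3 → C_2 sends each 3-simplex σ to the alternating sum Σ_i (−1)^i (σ with its i-th vertex removed). For instance
  ∂EFLN = FLN − ELN + EFN − EFL.
As a 11×1 matrix over Z this has rank 1, with invariant factors (1).

Computing H_k = (kernel of ∂_k) / (image of ∂_{k+1}):

  H_0: rank C_0 − rank ∂_1 = 10 − 9 = 1, and the invariant factors of ∂_1 are all 1, so H_0 ≅ Z.
  H_1: rank ker ∂_1 − rank ∂_2 = (21 − 9) − 10 = 2, and the invariant factors of ∂_2 are all 1, so H_1 ≅ Z^2.
  H_2: rank ker ∂_2 − rank ∂_3 = (11 − 10) − 1 = 0, and the invariant factors of ∂_3 are all 1, so H_2 ≅ 0.
  H_3: rank ker ∂_3 − rank ∂_4 = (1 − 1) − 0 = 0, and there is no ∂_4, so H_3 ≅ 0.

H_0 = Z,  H_1 = Z^2,  H_2 = 0,  H_3 = 0.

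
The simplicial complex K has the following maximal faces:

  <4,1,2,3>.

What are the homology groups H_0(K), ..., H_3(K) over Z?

Take the total order 1 < 2 < 3 < 4 on the vertex set. Then K (dimension 3) consists of the simplices:

  0-simplices (4): [1], [2], [3], [4]
  1-simplices (6): [1,2], [1,3], [1,4], [2,3], [2,4], [3,4]
  2-simplices (4): [1,2,3], [1,2,4], [1,3,4], [2,3,4]
  3-simplices (1): [1,2,3,4]

so the chain groups are C_0 ≅ Z^4, C_1 ≅ Z^6, C_2 ≅ Z^4, C_3 ≅ Z^1.

The boundary map ∂_1: C_1 → C_0 is given by ∂[p,q] = [q] − [p]. For instance
  ∂[1,2] = [2] − [1].
As a 4×6 matrix over Z this has rank 3, with invariant factors (1,1,1).

∂_2: C_2 → C_1 sends each 2-simplex [p,q,r] to [q,r] − [p,r] + [p,q]. For instance
  ∂[1,2,3] = [2,3] − [1,3] + [1,2],
  ∂[2,3,4] = [3,4] − [2,4] + [2,3].
The 6×4 boundary matrix has rank 3 and Smith normal form diag(1,1,1).

Boundary ∂_3: C_3 → C_2 sends each 3-simplex σ to the alternating sum Σ_i (−1)^i (σ with its i-th vertex removed). For instance
  ∂[1,2,3,4] = [2,3,4] − [1,3,4] + [1,2,4] − [1,2,3].
The resulting 4×1 matrix has rank 1, and its Smith normal form has invariant factors (1).

Reading off H_k = ker ∂_k / im ∂_{k+1}:

  H_0: rank C_0 − rank ∂_1 = 4 − 3 = 1, and the invariant factors of ∂_1 are all 1, so H_0 ≅ Z.
  H_1: rank ker ∂_1 − rank ∂_2 = (6 − 3) − 3 = 0, and the invariant factors of ∂_2 are all 1, so H_1 ≅ 0.
  H_2: rank ker ∂_2 − rank ∂_3 = (4 − 3) − 1 = 0, and the invariant factors of ∂_3 are all 1, so H_2 ≅ 0.
  H_3: rank ker ∂_3 − rank ∂_4 = (1 − 1) − 0 = 0, and there is no ∂_4, so H_3 ≅ 0.

H_0 = Z,  H_1 = 0,  H_2 = 0,  H_3 = 0.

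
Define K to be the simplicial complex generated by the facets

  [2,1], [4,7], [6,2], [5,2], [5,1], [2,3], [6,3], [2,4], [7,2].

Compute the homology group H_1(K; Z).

H_1 = Z^3.

K has 7 vertices, 9 edges.
rank ∂_1 = 6, rank ∂_2 = 0 ⇒ b_1 = 9 − 6 − 0 = 3. So H_1 = Z^3.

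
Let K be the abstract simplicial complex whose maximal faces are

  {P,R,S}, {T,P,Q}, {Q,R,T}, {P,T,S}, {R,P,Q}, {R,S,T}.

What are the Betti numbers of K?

b_0 = 1, b_1 = 0, b_2 = 1.

Take the total order P < Q < R < S < T on the vertex set. Then K (dimension 2) consists of the simplices:

  0-simplices (5): P, Q, R, S, T
  1-simplices (9): PQ, PR, PS, PT, QR, QT, RS, RT, ST
  2-simplices (6): PQR, PQT, PRS, PST, QRT, RST

so the chain groups are C_0 ≅ Z^5, C_1 ≅ Z^9, C_2 ≅ Z^6.

The boundary map ∂_1: C_1 → C_0 sends each edge [p,q] (with p < q) to q − p.
The resulting 5×9 matrix has rank 4, and its Smith normal form has invariant factors (1,1,1,1).

The boundary map ∂_2: C_2 → C_1 sends each 2-simplex [p,q,r] to [q,r] − [p,r] + [p,q]. For instance
  ∂RST = ST − RT + RS,
  ∂PQR = QR − PR + PQ.
This gives a 9×6 integer matrix of rank 5; reducing to Smith normal form yields diagonal entries (1,1,1,1,1).

From H_k ≅ ker(∂_k) / im(∂_{k+1}) we obtain:

  H_0: rank C_0 − rank ∂_1 = 5 − 4 = 1, and the invariant factors of ∂_1 are all 1, so H_0 = Z.
  H_1: rank ker ∂_1 − rank ∂_2 = (9 − 4) − 5 = 0, and the invariant factors of ∂_2 are all 1, so H_1 = 0.
  H_2: rank ker ∂_2 − rank ∂_3 = (6 − 5) − 0 = 1, and there is no ∂_3, so H_2 = Z.

Hence the Betti numbers are b_0 = 1, b_1 = 0, b_2 = 1.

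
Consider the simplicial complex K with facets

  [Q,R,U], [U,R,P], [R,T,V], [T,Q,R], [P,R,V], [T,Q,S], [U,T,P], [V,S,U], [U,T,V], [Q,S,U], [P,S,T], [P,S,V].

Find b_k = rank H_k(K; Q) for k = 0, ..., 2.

Take the total order P < Q < R < S < T < U < V on the vertex set. Then K (dimension 2) consists of the simplices:

  0-simplices (7): P, Q, R, S, T, U, V
  1-simplices (18): PR, PS, PT, PU, PV, QR, QS, QT, QU, RT, RU, RV, ST, SU, SV, TU, TV, UV
  2-simplices (12): PRU, PRV, PST, PSV, PTU, QRT, QRU, QST, QSU, RTV, SUV, TUV

giving chain groups C_0 ≅ Z^7, C_1 ≅ Z^18, C_2 ≅ Z^12.

∂_1: C_1 → C_0 is given by ∂[p,q] = [q] − [p].
This gives a 7×18 integer matrix of rank 6; reducing to Smith normal form yields diagonal entries (1,1,1,1,1,1).

∂_2: C_2 → C_1 maps a triangle to the signed sum of its edges. For instance
  ∂PSV = SV − PV + PS,
  ∂PST = ST − PT + PS.
This gives a 18×12 integer matrix of rank 12; reducing to Smith normal form yields diagonal entries (1,1,1,1,1,1,1,1,1,1,1,2).

Computing H_k = (kernel of ∂_k) / (image of ∂_{k+1}):

  H_0: rank C_0 − rank ∂_1 = 7 − 6 = 1, and the invariant factors of ∂_1 are all 1, so H_0 = Z.
  H_1: rank ker ∂_1 − rank ∂_2 = (18 − 6) − 12 = 0, and ∂_2 has invariant factor 2 > 1, so H_1 = Z/2Z.
  H_2: rank ker ∂_2 − rank ∂_3 = (12 − 12) − 0 = 0, and there is no ∂_3, so H_2 = 0.

As a check, the Euler characteristic is 7 − 18 + 12 = 1, which agrees with 1 − 0 + 0 = 1.

Hence the Betti numbers are b_0 = 1, b_1 = 0, b_2 = 0.

b_0 = 1, b_1 = 0, b_2 = 0.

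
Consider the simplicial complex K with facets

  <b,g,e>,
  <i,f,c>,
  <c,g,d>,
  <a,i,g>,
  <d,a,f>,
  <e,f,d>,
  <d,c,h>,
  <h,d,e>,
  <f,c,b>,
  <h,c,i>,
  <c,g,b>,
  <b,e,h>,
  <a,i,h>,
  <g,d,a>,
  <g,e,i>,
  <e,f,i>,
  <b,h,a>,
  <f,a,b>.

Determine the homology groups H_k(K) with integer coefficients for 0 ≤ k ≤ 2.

H_0 ≅ Z,  H_1 ≅ Z^2,  H_2 ≅ Z.

Fix the vertex order a < b < c < d < e < f < g < h < i and write every simplex with vertices in increasing order. Then dim K = 2 and the simplices of K are:

  0-simplices (9): a, b, c, d, e, f, g, h, i
  1-simplices (27): ab, ad, af, ag, ah, ai, bc, be, bf, bg, bh, cd, cf, cg, ch, ci, de, df, dg, dh, ef, eg, eh, ei, fi, gi, hi
  2-simplices (18): abf, abh, adf, adg, agi, ahi, bcf, bcg, beg, beh, cdg, cdh, cfi, chi, def, deh, efi, egi

giving chain groups C_0 ≅ Z^9, C_1 ≅ Z^27, C_2 ≅ Z^18.

Boundary ∂_1: C_1 → C_0 maps an edge to its endpoints' difference, ∂[p,q] = q − p.
This gives a 9×27 integer matrix of rank 8; reducing to Smith normal form yields diagonal entries (1,1,1,1,1,1,1,1).

∂_2: C_2 → C_1 sends each 2-simplex [p,q,r] to [q,r] − [p,r] + [p,q]. For instance
  ∂adf = df − af + ad,
  ∂deh = eh − dh + de.
As a 27×18 matrix over Z this has rank 17, with invariant factors (1,1,1,1,1,1,1,1,1,1,1,1,1,1,1,1,1).

From H_k ≅ ker(∂_k) / im(∂_{k+1}) we obtain:

  H_0: rank C_0 − rank ∂_1 = 9 − 8 = 1, and the invariant factors of ∂_1 are all 1, so H_0 = Z.
  H_1: rank ker ∂_1 − rank ∂_2 = (27 − 8) − 17 = 2, and the invariant factors of ∂_2 are all 1, so H_1 = Z^2.
  H_2: rank ker ∂_2 − rank ∂_3 = (18 − 17) − 0 = 1, and there is no ∂_3, so H_2 = Z.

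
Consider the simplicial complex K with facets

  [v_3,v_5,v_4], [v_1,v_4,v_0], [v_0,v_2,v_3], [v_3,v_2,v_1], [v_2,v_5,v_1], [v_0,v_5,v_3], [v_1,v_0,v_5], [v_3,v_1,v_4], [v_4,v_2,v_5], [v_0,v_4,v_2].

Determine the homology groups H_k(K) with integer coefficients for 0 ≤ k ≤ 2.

We work with the vertex ordering v_0 < v_1 < v_2 < v_3 < v_4 < v_5. The simplices of K, each written with vertices in increasing order, are:

  0-simplices (6): [v_0], [v_1], [v_2], [v_3], [v_4], [v_5]
  1-simplices (15): (15 of them)
  2-simplices (10): [v_0,v_1,v_4], [v_0,v_1,v_5], [v_0,v_2,v_3], [v_0,v_2,v_4], [v_0,v_3,v_5], [v_1,v_2,v_3], [v_1,v_2,v_5], [v_1,v_3,v_4], [v_2,v_4,v_5], [v_3,v_4,v_5]

Hence C_0 ≅ Z^6, C_1 ≅ Z^15, C_2 ≅ Z^10.

Boundary ∂_1: C_1 → C_0 maps an edge to its endpoints' difference, ∂[p,q] = q − p. For instance
  ∂[v_3,v_4] = [v_4] − [v_3].
As a 6×15 matrix over Z this has rank 5, with invariant factors (1,1,1,1,1).

∂_2: C_2 → C_1 acts by ∂[p,q,r] = [q,r] − [p,r] + [p,q]. For instance
  ∂[v_1,v_2,v_3] = [v_2,v_3] − [v_1,v_3] + [v_1,v_2],
  ∂[v_1,v_3,v_4] = [v_3,v_4] − [v_1,v_4] + [v_1,v_3].
The resulting 15×10 matrix has rank 10, and its Smith normal form has invariant factors (1,1,1,1,1,1,1,1,1,2).

From H_k ≅ ker(∂_k) / im(∂_{k+1}) we obtain:

  H_0: rank C_0 − rank ∂_1 = 6 − 5 = 1, and the invariant factors of ∂_1 are all 1, so H_0 = Z.
  H_1: rank ker ∂_1 − rank ∂_2 = (15 − 5) − 10 = 0, and ∂_2 has invariant factor 2 > 1, so H_1 = Z/2.
  H_2: rank ker ∂_2 − rank ∂_3 = (10 − 10) − 0 = 0, and there is no ∂_3, so H_2 = 0.

H_0 ≅ Z,  H_1 ≅ Z/2,  H_2 = 0.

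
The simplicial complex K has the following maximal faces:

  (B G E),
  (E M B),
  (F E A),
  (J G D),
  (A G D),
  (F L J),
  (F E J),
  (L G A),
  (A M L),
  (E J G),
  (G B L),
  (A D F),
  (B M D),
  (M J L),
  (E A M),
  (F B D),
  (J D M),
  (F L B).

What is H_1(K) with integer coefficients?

Order the vertices as A < B < D < E < F < G < J < L < M. Listing each simplex with vertices in this order, K has dimension 2 with simplices:

  0-simplices (9): A, B, D, E, F, G, J, L, M
  1-simplices (27): AD, AE, AF, AG, AL, AM, BD, BE, BF, BG, BL, BM, DF, DG, DJ, DM, EF, EG, EJ, EM, FJ, FL, GJ, GL, JL, JM, LM
  2-simplices (18): ADF, ADG, AEF, AEM, AGL, ALM, BDF, BDM, BEG, BEM, BFL, BGL, DGJ, DJM, EFJ, EGJ, FJL, JLM

so the chain groups are C_0 ≅ Z^9, C_1 ≅ Z^27, C_2 ≅ Z^18.

The boundary map ∂_1: C_1 → C_0 is given by ∂[p,q] = [q] − [p]. For instance
  ∂AF = F − A.
The resulting 9×27 matrix has rank 8, and its Smith normal form has invariant factors (1,1,1,1,1,1,1,1).

The boundary map ∂_2: C_2 → C_1 maps a triangle to the signed sum of its edges. For instance
  ∂BDM = DM − BM + BD,
  ∂BEM = EM − BM + BE.
As a 27×18 matrix over Z this has rank 17, with invariant factors (1,1,1,1,1,1,1,1,1,1,1,1,1,1,1,1,1).

Now H_k = ker ∂_k / im ∂_{k+1}, so:

  H_1: rank ker ∂_1 − rank ∂_2 = (27 − 8) − 17 = 2, and the invariant factors of ∂_2 are all 1, so H_1 = Z^2.

H_1 ≅ Z^2.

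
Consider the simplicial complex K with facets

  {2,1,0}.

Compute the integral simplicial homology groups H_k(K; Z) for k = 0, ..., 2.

H_0 = Z,  H_1 = 0,  H_2 = 0.

Fix the vertex order 0 < 1 < 2 and write every simplex with vertices in increasing order. Then dim K = 2 and the simplices of K are:

  0-simplices (3): [0], [1], [2]
  1-simplices (3): [0,1], [0,2], [1,2]
  2-simplices (1): [0,1,2]

giving chain groups C_0 ≅ Z^3, C_1 ≅ Z^3, C_2 ≅ Z^1.

The boundary map ∂_1: C_1 → C_0 maps an edge to its endpoints' difference, ∂[p,q] = q − p.
The resulting 3×3 matrix has rank 2, and its Smith normal form has invariant factors (1,1).

∂_2: C_2 → C_1 sends each 2-simplex [p,q,r] to [q,r] − [p,r] + [p,q]. For instance
  ∂[0,1,2] = [1,2] − [0,2] + [0,1].
The 3×1 boundary matrix has rank 1 and Smith normal form diag(1).

Reading off H_k = ker ∂_k / im ∂_{k+1}:

  H_0: rank C_0 − rank ∂_1 = 3 − 2 = 1, and the invariant factors of ∂_1 are all 1, so H_0 = Z.
  H_1: rank ker ∂_1 − rank ∂_2 = (3 − 2) − 1 = 0, and the invariant factors of ∂_2 are all 1, so H_1 = 0.
  H_2: rank ker ∂_2 − rank ∂_3 = (1 − 1) − 0 = 0, and there is no ∂_3, so H_2 = 0.

As a check, the Euler characteristic is 3 − 3 + 1 = 1, which agrees with 1 − 0 + 0 = 1.
(K is a triangulation of the 2-simplex.)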